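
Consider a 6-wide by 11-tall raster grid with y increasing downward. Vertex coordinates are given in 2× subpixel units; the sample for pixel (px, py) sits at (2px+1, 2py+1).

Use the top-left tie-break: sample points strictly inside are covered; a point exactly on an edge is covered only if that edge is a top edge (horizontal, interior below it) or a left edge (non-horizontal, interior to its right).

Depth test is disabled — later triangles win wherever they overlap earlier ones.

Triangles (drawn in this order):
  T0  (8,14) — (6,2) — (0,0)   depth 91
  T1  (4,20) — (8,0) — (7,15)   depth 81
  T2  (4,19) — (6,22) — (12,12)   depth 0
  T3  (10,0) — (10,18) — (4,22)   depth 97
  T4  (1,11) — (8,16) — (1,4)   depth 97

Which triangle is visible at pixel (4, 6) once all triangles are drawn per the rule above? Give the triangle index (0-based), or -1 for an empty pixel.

T0:
  2·area = 68  (B↔C swapped to make it positive)
  edge (8, 14)→(0, 0): d=(-8,-14) top-left  bias=+0
  edge (0, 0)→(6, 2): d=(6,2) right/bottom  bias=-1
  edge (6, 2)→(8, 14): d=(2,12) right/bottom  bias=-1
    (0,0)@(1, 1): e=[6,4,58] → #
    (1,0)@(3, 1): e=[34,0,34] → ·  [on edge]
    (0,1)@(1, 3): e=[-10,16,62] → ·
    (1,1)@(3, 3): e=[18,12,38] → #
    (2,1)@(5, 3): e=[46,8,14] → #
    (3,1)@(7, 3): e=[74,4,-10] → ·
    (4,1)@(9, 3): e=[102,0,-34] → ·  [on edge]
    (1,2)@(3, 5): e=[2,24,42] → #
    (3,2)@(7, 5): e=[58,16,-6] → ·
    (1,3)@(3, 7): e=[-14,36,46] → ·
    (2,3)@(5, 7): e=[14,32,22] → #
    (3,3)@(7, 7): e=[42,28,-2] → ·
  covered (8 px):
    # · · · · ·
    · # # · · ·
    · # # · · ·
    · · # · · ·
    · · · # · ·
    · · · # · ·
    · · · · · ·
    · · · · · ·
    · · · · · ·
    · · · · · ·
    · · · · · ·
T1:
  2·area = 40
  edge (4, 20)→(8, 0): d=(4,-20) top-left  bias=+0
  edge (8, 0)→(7, 15): d=(-1,15) right/bottom  bias=-1
  edge (7, 15)→(4, 20): d=(-3,5) right/bottom  bias=-1
    (3,2)@(7, 5): e=[0,10,30] → #  [on edge]
    (4,2)@(9, 5): e=[40,-20,20] → ·
    (3,3)@(7, 7): e=[8,8,24] → #
    (4,3)@(9, 7): e=[48,-22,14] → ·
    (3,4)@(7, 9): e=[16,6,18] → #
    (4,4)@(9, 9): e=[56,-24,8] → ·
    (3,5)@(7, 11): e=[24,4,12] → #
    (4,5)@(9, 11): e=[64,-26,2] → ·
    (3,6)@(7, 13): e=[32,2,6] → #
    (4,6)@(9, 13): e=[72,-28,-4] → ·
    (2,7)@(5, 15): e=[0,30,10] → #  [on edge]
    (3,7)@(7, 15): e=[40,0,0] → ·  [on edge]
  covered (7 px):
    · · · · · ·
    · · · · · ·
    · · · # · ·
    · · · # · ·
    · · · # · ·
    · · · # · ·
    · · · # · ·
    · · # · · ·
    · · # · · ·
    · · · · · ·
    · · · · · ·
T2:
  2·area = 38  (B↔C swapped to make it positive)
  edge (4, 19)→(12, 12): d=(8,-7) top-left  bias=+0
  edge (12, 12)→(6, 22): d=(-6,10) right/bottom  bias=-1
  edge (6, 22)→(4, 19): d=(-2,-3) top-left  bias=+0
    (5,6)@(11, 13): e=[1,4,33] → #
    (4,7)@(9, 15): e=[3,12,23] → #
    (5,7)@(11, 15): e=[17,-8,29] → ·
    (3,8)@(7, 17): e=[5,20,13] → #
    (4,8)@(9, 17): e=[19,0,19] → ·  [on edge]
    (2,9)@(5, 19): e=[7,28,3] → #
    (4,9)@(9, 19): e=[35,-12,15] → ·
    (2,10)@(5, 21): e=[23,16,-1] → ·
    (3,10)@(7, 21): e=[37,-4,5] → ·
  covered (5 px):
    · · · · · ·
    · · · · · ·
    · · · · · ·
    · · · · · ·
    · · · · · ·
    · · · · · ·
    · · · · · #
    · · · · # ·
    · · · # · ·
    · · # # · ·
    · · · · · ·
T3:
  2·area = 108
  edge (10, 0)→(10, 18): d=(0,18) right/bottom  bias=-1
  edge (10, 18)→(4, 22): d=(-6,4) right/bottom  bias=-1
  edge (4, 22)→(10, 0): d=(6,-22) top-left  bias=+0
    (4,2)@(9, 5): e=[18,82,8] → #
    (5,2)@(11, 5): e=[-18,74,52] → ·
    (4,3)@(9, 7): e=[18,70,20] → #
    (5,3)@(11, 7): e=[-18,62,64] → ·
    (4,4)@(9, 9): e=[18,58,32] → #
    (5,4)@(11, 9): e=[-18,50,76] → ·
    (3,5)@(7, 11): e=[54,54,0] → #  [on edge]
    (5,5)@(11, 11): e=[-18,38,88] → ·
    (3,6)@(7, 13): e=[54,42,12] → #
    (5,6)@(11, 13): e=[-18,26,100] → ·
    (3,7)@(7, 15): e=[54,30,24] → #
    (5,7)@(11, 15): e=[-18,14,112] → ·
  covered (14 px):
    · · · · · ·
    · · · · · ·
    · · · · # ·
    · · · · # ·
    · · · · # ·
    · · · # # ·
    · · · # # ·
    · · · # # ·
    · · · # # ·
    · · # # · ·
    · · # · · ·
T4:
  2·area = 49  (B↔C swapped to make it positive)
  edge (1, 11)→(1, 4): d=(0,-7) top-left  bias=+0
  edge (1, 4)→(8, 16): d=(7,12) right/bottom  bias=-1
  edge (8, 16)→(1, 11): d=(-7,-5) top-left  bias=+0
    (0,0)@(1, 1): e=[0,-21,70] → ·  [on edge]
    (0,1)@(1, 3): e=[0,-7,56] → ·  [on edge]
    (0,2)@(1, 5): e=[0,7,42] → #  [on edge]
    (1,2)@(3, 5): e=[14,-17,52] → ·
    (0,3)@(1, 7): e=[0,21,28] → #  [on edge]
    (1,3)@(3, 7): e=[14,-3,38] → ·
    (0,4)@(1, 9): e=[0,35,14] → #  [on edge]
    (1,4)@(3, 9): e=[14,11,24] → #
    (2,4)@(5, 9): e=[28,-13,34] → ·
    (0,5)@(1, 11): e=[0,49,0] → #  [on edge]
    (2,5)@(5, 11): e=[28,1,20] → #
    (3,5)@(7, 11): e=[42,-23,30] → ·
    (0,6)@(1, 13): e=[0,63,-14] → ·  [on edge]
    (0,7)@(1, 15): e=[0,77,-28] → ·  [on edge]
    (0,8)@(1, 17): e=[0,91,-42] → ·  [on edge]
    (0,9)@(1, 19): e=[0,105,-56] → ·  [on edge]
    (0,10)@(1, 21): e=[0,119,-70] → ·  [on edge]
  covered (9 px):
    · · · · · ·
    · · · · · ·
    # · · · · ·
    # · · · · ·
    # # · · · ·
    # # # · · ·
    · · # · · ·
    · · · # · ·
    · · · · · ·
    · · · · · ·
    · · · · · ·

Z-buffer (winner per pixel, '.' = empty):
  0 . . . . .
  . 0 0 . . .
  4 0 0 1 3 .
  4 . 0 1 3 .
  4 4 . 1 3 .
  4 4 4 3 3 .
  . . 4 3 3 2
  . . 1 4 3 .
  . . 1 3 3 .
  . . 3 3 . .
  . . 3 . . .

Answer: 3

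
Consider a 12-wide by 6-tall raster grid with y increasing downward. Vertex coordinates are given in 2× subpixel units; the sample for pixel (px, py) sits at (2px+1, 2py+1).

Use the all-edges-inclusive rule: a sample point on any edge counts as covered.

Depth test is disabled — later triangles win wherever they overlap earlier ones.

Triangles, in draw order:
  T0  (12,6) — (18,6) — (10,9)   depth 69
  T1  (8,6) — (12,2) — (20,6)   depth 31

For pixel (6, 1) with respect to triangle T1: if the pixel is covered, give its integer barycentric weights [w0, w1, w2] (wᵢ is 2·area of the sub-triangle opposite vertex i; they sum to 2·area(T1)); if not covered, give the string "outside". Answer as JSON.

T0:
  2·area = 18
  edge (12, 6)→(18, 6): d=(6,0) inclusive
  edge (18, 6)→(10, 9): d=(-8,3) inclusive
  edge (10, 9)→(12, 6): d=(2,-3) inclusive
    (6,3)@(13, 7): e=[6,7,5] → #
    (7,3)@(15, 7): e=[6,1,11] → #
    (8,3)@(17, 7): e=[6,-5,17] → ·
    (6,4)@(13, 9): e=[18,-9,9] → ·
    (7,4)@(15, 9): e=[18,-15,15] → ·
  covered (2 px):
    · · · · · · · · · · · ·
    · · · · · · · · · · · ·
    · · · · · · · · · · · ·
    · · · · · · # # · · · ·
    · · · · · · · · · · · ·
    · · · · · · · · · · · ·
T1:
  2·area = 48
  edge (8, 6)→(12, 2): d=(4,-4) inclusive
  edge (12, 2)→(20, 6): d=(8,4) inclusive
  edge (20, 6)→(8, 6): d=(-12,0) inclusive
    (6,0)@(13, 1): e=[0,-12,60] → ·  [on edge]
    (5,1)@(11, 3): e=[0,12,36] → #  [on edge]
    (6,1)@(13, 3): e=[8,4,36] → #
    (7,1)@(15, 3): e=[16,-4,36] → ·
    (4,2)@(9, 5): e=[0,36,12] → #  [on edge]
    (7,2)@(15, 5): e=[24,12,12] → #
    (8,2)@(17, 5): e=[32,4,12] → #
    (9,2)@(19, 5): e=[40,-4,12] → ·
    (3,3)@(7, 7): e=[0,60,-12] → ·  [on edge]
    (4,3)@(9, 7): e=[8,52,-12] → ·
    (5,3)@(11, 7): e=[16,44,-12] → ·
    (6,3)@(13, 7): e=[24,36,-12] → ·
    (2,4)@(5, 9): e=[0,84,-36] → ·  [on edge]
    (1,5)@(3, 11): e=[0,108,-60] → ·  [on edge]
  covered (7 px):
    · · · · · · · · · · · ·
    · · · · · # # · · · · ·
    · · · · # # # # # · · ·
    · · · · · · · · · · · ·
    · · · · · · · · · · · ·
    · · · · · · · · · · · ·

Result: [4,36,8]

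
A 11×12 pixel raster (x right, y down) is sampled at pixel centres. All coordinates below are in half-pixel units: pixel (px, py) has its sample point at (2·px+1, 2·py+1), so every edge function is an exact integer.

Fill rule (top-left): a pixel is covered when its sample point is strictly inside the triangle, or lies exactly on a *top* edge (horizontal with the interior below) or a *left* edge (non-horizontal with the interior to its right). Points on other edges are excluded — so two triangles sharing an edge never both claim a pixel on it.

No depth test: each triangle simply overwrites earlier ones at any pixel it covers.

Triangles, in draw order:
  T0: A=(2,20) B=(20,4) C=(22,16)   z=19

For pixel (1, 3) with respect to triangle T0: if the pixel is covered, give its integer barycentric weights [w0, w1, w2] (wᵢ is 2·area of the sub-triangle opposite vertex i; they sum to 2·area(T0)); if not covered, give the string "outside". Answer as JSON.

T0:
  2·area = 248
  edge (2, 20)→(20, 4): d=(18,-16) top-left  bias=+0
  edge (20, 4)→(22, 16): d=(2,12) right/bottom  bias=-1
  edge (22, 16)→(2, 20): d=(-20,4) right/bottom  bias=-1
    (9,2)@(19, 5): e=[2,14,232] → X
    (10,2)@(21, 5): e=[34,-10,224] → .
    (8,3)@(17, 7): e=[6,42,200] → X
    (10,3)@(21, 7): e=[70,-6,184] → .
    (7,4)@(15, 9): e=[10,70,168] → X
    (10,4)@(21, 9): e=[106,-2,144] → .
    (6,5)@(13, 11): e=[14,98,136] → X
    (10,5)@(21, 11): e=[142,2,104] → X
    (5,6)@(11, 13): e=[18,126,104] → X
    (4,7)@(9, 15): e=[22,154,72] → X
    (3,8)@(7, 17): e=[26,182,40] → X
    (8,8)@(17, 17): e=[186,62,0] → .  [on edge]
    (3,9)@(7, 19): e=[62,186,0] → .  [on edge]
  covered (30 px):
    . . . . . . . . . . .
    . . . . . . . . . . .
    . . . . . . . . . X .
    . . . . . . . . X X .
    . . . . . . . X X X .
    . . . . . . X X X X X
    . . . . . X X X X X X
    . . . . X X X X X X X
    . . . X X X X X . . .
    . . X . . . . . . . .
    . . . . . . . . . . .
    . . . . . . . . . . .

Answer: "outside"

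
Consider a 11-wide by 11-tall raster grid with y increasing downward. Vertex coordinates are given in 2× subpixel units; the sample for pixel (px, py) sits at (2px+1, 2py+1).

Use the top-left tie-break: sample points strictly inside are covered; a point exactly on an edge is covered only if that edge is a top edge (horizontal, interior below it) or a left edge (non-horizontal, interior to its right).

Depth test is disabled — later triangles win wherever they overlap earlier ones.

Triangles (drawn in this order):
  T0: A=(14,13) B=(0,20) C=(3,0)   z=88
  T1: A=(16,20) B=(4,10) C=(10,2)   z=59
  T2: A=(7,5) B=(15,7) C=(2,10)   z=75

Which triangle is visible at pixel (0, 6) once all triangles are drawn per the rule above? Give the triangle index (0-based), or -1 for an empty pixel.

T0:
  2·area = 259
  edge (14, 13)→(0, 20): d=(-14,7) right/bottom  bias=-1
  edge (0, 20)→(3, 0): d=(3,-20) top-left  bias=+0
  edge (3, 0)→(14, 13): d=(11,13) right/bottom  bias=-1
    (1,0)@(3, 1): e=[245,3,11] → #
    (2,0)@(5, 1): e=[231,43,-15] → ·
    (1,1)@(3, 3): e=[217,9,33] → #
    (2,1)@(5, 3): e=[203,49,7] → #
    (3,1)@(7, 3): e=[189,89,-19] → ·
    (1,2)@(3, 5): e=[189,15,55] → #
    (3,2)@(7, 5): e=[161,95,3] → #
    (4,2)@(9, 5): e=[147,135,-23] → ·
    (1,3)@(3, 7): e=[161,21,77] → #
    (4,3)@(9, 7): e=[119,141,-1] → ·
    (1,4)@(3, 9): e=[133,27,99] → #
    (4,4)@(9, 9): e=[91,147,21] → #
  covered (33 px):
    · # · · · · · · · · ·
    · # # · · · · · · · ·
    · # # # · · · · · · ·
    · # # # · · · · · · ·
    · # # # # · · · · · ·
    · # # # # # · · · · ·
    · # # # # # # · · · ·
    # # # # # · · · · · ·
    # # # · · · · · · · ·
    # · · · · · · · · · ·
    · · · · · · · · · · ·
T1:
  2·area = 156
  edge (16, 20)→(4, 10): d=(-12,-10) top-left  bias=+0
  edge (4, 10)→(10, 2): d=(6,-8) top-left  bias=+0
  edge (10, 2)→(16, 20): d=(6,18) right/bottom  bias=-1
    (4,2)@(9, 5): e=[110,10,36] → #
    (5,2)@(11, 5): e=[130,26,0] → ·  [on edge]
    (3,3)@(7, 7): e=[66,6,84] → #
    (5,3)@(11, 7): e=[106,38,12] → #
    (6,3)@(13, 7): e=[126,54,-24] → ·
    (2,4)@(5, 9): e=[22,2,132] → #
    (6,4)@(13, 9): e=[102,66,-12] → ·
    (2,5)@(5, 11): e=[-2,14,144] → ·
    (3,5)@(7, 11): e=[18,30,108] → #
    (6,5)@(13, 11): e=[78,78,0] → ·  [on edge]
    (3,6)@(7, 13): e=[-6,42,120] → ·
    (4,6)@(9, 13): e=[14,58,84] → #
    (7,8)@(15, 17): e=[26,130,0] → ·  [on edge]
  covered (18 px):
    · · · · · · · · · · ·
    · · · · · · · · · · ·
    · · · · # · · · · · ·
    · · · # # # · · · · ·
    · · # # # # · · · · ·
    · · · # # # · · · · ·
    · · · · # # # · · · ·
    · · · · · # # · · · ·
    · · · · · · # · · · ·
    · · · · · · · # · · ·
    · · · · · · · · · · ·
T2:
  2·area = 50
  edge (7, 5)→(15, 7): d=(8,2) right/bottom  bias=-1
  edge (15, 7)→(2, 10): d=(-13,3) right/bottom  bias=-1
  edge (2, 10)→(7, 5): d=(5,-5) top-left  bias=+0
    (5,0)@(11, 1): e=[-40,90,0] → ·  [on edge]
    (4,1)@(9, 3): e=[-20,70,0] → ·  [on edge]
    (3,2)@(7, 5): e=[0,50,0] → ·  [on edge]
    (2,3)@(5, 7): e=[20,30,0] → #  [on edge]
    (3,3)@(7, 7): e=[16,24,10] → #
    (4,3)@(9, 7): e=[12,18,20] → #
    (5,3)@(11, 7): e=[8,12,30] → #
    (6,3)@(13, 7): e=[4,6,40] → #
    (7,3)@(15, 7): e=[0,0,50] → ·  [on edge]
    (1,4)@(3, 9): e=[40,10,0] → #  [on edge]
    (3,4)@(7, 9): e=[32,-2,20] → ·
    (4,4)@(9, 9): e=[28,-8,30] → ·
    (0,5)@(1, 11): e=[60,-10,0] → ·  [on edge]
  covered (7 px):
    · · · · · · · · · · ·
    · · · · · · · · · · ·
    · · · · · · · · · · ·
    · · # # # # # · · · ·
    · # # · · · · · · · ·
    · · · · · · · · · · ·
    · · · · · · · · · · ·
    · · · · · · · · · · ·
    · · · · · · · · · · ·
    · · · · · · · · · · ·
    · · · · · · · · · · ·

Z-buffer (winner per pixel, '.' = empty):
  . 0 . . . . . . . . .
  . 0 0 . . . . . . . .
  . 0 0 0 1 . . . . . .
  . 0 2 2 2 2 2 . . . .
  . 2 2 1 1 1 . . . . .
  . 0 0 1 1 1 . . . . .
  . 0 0 0 1 1 1 . . . .
  0 0 0 0 0 1 1 . . . .
  0 0 0 . . . 1 . . . .
  0 . . . . . . 1 . . .
  . . . . . . . . . . .

Final: -1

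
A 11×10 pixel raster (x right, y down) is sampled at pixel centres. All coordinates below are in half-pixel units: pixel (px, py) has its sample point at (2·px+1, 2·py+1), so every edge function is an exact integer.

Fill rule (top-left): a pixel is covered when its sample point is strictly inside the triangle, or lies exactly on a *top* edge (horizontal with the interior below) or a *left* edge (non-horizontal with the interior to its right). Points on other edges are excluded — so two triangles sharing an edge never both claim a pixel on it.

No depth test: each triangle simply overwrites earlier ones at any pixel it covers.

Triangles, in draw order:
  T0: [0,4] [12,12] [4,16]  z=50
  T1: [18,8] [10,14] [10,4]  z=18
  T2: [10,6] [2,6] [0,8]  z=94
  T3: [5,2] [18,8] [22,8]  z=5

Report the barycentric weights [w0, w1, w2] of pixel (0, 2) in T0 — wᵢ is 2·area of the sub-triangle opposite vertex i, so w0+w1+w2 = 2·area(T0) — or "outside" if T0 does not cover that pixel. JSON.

T0:
  2·area = 112
  edge (0, 4)→(12, 12): d=(12,8) right/bottom  bias=-1
  edge (12, 12)→(4, 16): d=(-8,4) right/bottom  bias=-1
  edge (4, 16)→(0, 4): d=(-4,-12) top-left  bias=+0
    (0,2)@(1, 5): e=[4,100,8] → █
    (1,2)@(3, 5): e=[-12,92,32] → ·
    (0,3)@(1, 7): e=[28,84,0] → █  [on edge]
    (1,3)@(3, 7): e=[12,76,24] → █
    (2,3)@(5, 7): e=[-4,68,48] → ·
    (0,4)@(1, 9): e=[52,68,-8] → ·
    (1,4)@(3, 9): e=[36,60,16] → █
    (2,4)@(5, 9): e=[20,52,40] → █
    (3,4)@(7, 9): e=[4,44,64] → █
    (4,4)@(9, 9): e=[-12,36,88] → ·
    (1,5)@(3, 11): e=[60,44,8] → █
    (4,5)@(9, 11): e=[12,20,80] → █
    (1,6)@(3, 13): e=[84,28,0] → █  [on edge]
    (2,9)@(5, 19): e=[140,-28,0] → ·  [on edge]
  covered (15 px):
    · · · · · · · · · · ·
    · · · · · · · · · · ·
    █ · · · · · · · · · ·
    █ █ · · · · · · · · ·
    · █ █ █ · · · · · · ·
    · █ █ █ █ · · · · · ·
    · █ █ █ █ · · · · · ·
    · · █ · · · · · · · ·
    · · · · · · · · · · ·
    · · · · · · · · · · ·
T1:
  2·area = 80
  edge (18, 8)→(10, 14): d=(-8,6) right/bottom  bias=-1
  edge (10, 14)→(10, 4): d=(0,-10) top-left  bias=+0
  edge (10, 4)→(18, 8): d=(8,4) right/bottom  bias=-1
    (5,2)@(11, 5): e=[66,10,4] → █
    (6,2)@(13, 5): e=[54,30,-4] → ·
    (5,3)@(11, 7): e=[50,10,20] → █
    (6,3)@(13, 7): e=[38,30,12] → █
    (7,3)@(15, 7): e=[26,50,4] → █
    (8,3)@(17, 7): e=[14,70,-4] → ·
    (5,4)@(11, 9): e=[34,10,36] → █
    (8,4)@(17, 9): e=[-2,70,12] → ·
    (5,5)@(11, 11): e=[18,10,52] → █
    (7,5)@(15, 11): e=[-6,50,36] → ·
    (5,6)@(11, 13): e=[2,10,68] → █
    (6,6)@(13, 13): e=[-10,30,60] → ·
  covered (10 px):
    · · · · · · · · · · ·
    · · · · · · · · · · ·
    · · · · · █ · · · · ·
    · · · · · █ █ █ · · ·
    · · · · · █ █ █ · · ·
    · · · · · █ █ · · · ·
    · · · · · █ · · · · ·
    · · · · · · · · · · ·
    · · · · · · · · · · ·
    · · · · · · · · · · ·
T2:
  2·area = 16  (B↔C swapped to make it positive)
  edge (10, 6)→(0, 8): d=(-10,2) right/bottom  bias=-1
  edge (0, 8)→(2, 6): d=(2,-2) top-left  bias=+0
  edge (2, 6)→(10, 6): d=(8,0) top-left  bias=+0
    (3,0)@(7, 1): e=[56,0,-40] → ·  [on edge]
    (2,1)@(5, 3): e=[40,0,-24] → ·  [on edge]
    (1,2)@(3, 5): e=[24,0,-8] → ·  [on edge]
    (7,2)@(15, 5): e=[0,24,-8] → ·  [on edge]
    (0,3)@(1, 7): e=[8,0,8] → █  [on edge]
    (1,3)@(3, 7): e=[4,4,8] → █
    (2,3)@(5, 7): e=[0,8,8] → ·  [on edge]
    (0,4)@(1, 9): e=[-12,4,24] → ·
    (1,4)@(3, 9): e=[-16,8,24] → ·
  covered (2 px):
    · · · · · · · · · · ·
    · · · · · · · · · · ·
    · · · · · · · · · · ·
    █ █ · · · · · · · · ·
    · · · · · · · · · · ·
    · · · · · · · · · · ·
    · · · · · · · · · · ·
    · · · · · · · · · · ·
    · · · · · · · · · · ·
    · · · · · · · · · · ·
T3:
  2·area = 24  (B↔C swapped to make it positive)
  edge (5, 2)→(22, 8): d=(17,6) right/bottom  bias=-1
  edge (22, 8)→(18, 8): d=(-4,0) right/bottom  bias=-1
  edge (18, 8)→(5, 2): d=(-13,-6) top-left  bias=+0
    (6,2)@(13, 5): e=[3,12,9] → █
    (7,2)@(15, 5): e=[-9,12,21] → ·
    (6,3)@(13, 7): e=[37,4,-17] → ·
    (8,3)@(17, 7): e=[13,4,7] → █
    (9,3)@(19, 7): e=[1,4,19] → █
    (10,3)@(21, 7): e=[-11,4,31] → ·
    (8,4)@(17, 9): e=[47,-4,-19] → ·
    (9,4)@(19, 9): e=[35,-4,-7] → ·
  covered (3 px):
    · · · · · · · · · · ·
    · · · · · · · · · · ·
    · · · · · · █ · · · ·
    · · · · · · · · █ █ ·
    · · · · · · · · · · ·
    · · · · · · · · · · ·
    · · · · · · · · · · ·
    · · · · · · · · · · ·
    · · · · · · · · · · ·
    · · · · · · · · · · ·

Result: [100,8,4]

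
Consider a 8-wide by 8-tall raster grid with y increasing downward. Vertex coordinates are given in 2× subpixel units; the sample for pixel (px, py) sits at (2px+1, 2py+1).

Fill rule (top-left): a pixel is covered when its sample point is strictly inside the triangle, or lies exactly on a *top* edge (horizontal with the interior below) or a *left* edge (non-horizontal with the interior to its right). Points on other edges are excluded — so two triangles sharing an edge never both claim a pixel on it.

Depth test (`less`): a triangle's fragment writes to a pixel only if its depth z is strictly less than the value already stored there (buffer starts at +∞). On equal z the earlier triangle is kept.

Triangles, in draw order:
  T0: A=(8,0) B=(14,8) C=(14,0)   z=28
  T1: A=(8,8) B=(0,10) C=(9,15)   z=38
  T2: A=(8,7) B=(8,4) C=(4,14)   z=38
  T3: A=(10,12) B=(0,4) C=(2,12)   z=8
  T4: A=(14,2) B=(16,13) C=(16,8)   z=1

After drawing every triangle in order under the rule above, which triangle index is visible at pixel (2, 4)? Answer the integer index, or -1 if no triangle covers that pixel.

T0:
  2·area = 48  (B↔C swapped to make it positive)
  edge (8, 0)→(14, 0): d=(6,0) top-left  bias=+0
  edge (14, 0)→(14, 8): d=(0,8) right/bottom  bias=-1
  edge (14, 8)→(8, 0): d=(-6,-8) top-left  bias=+0
    (4,0)@(9, 1): e=[6,40,2] → #
    (5,0)@(11, 1): e=[6,24,18] → #
    (6,0)@(13, 1): e=[6,8,34] → #
    (7,0)@(15, 1): e=[6,-8,50] → ·
    (4,1)@(9, 3): e=[18,40,-10] → ·
    (5,1)@(11, 3): e=[18,24,6] → #
    (7,1)@(15, 3): e=[18,-8,38] → ·
    (5,2)@(11, 5): e=[30,24,-6] → ·
    (6,2)@(13, 5): e=[30,8,10] → #
    (7,2)@(15, 5): e=[30,-8,26] → ·
    (6,3)@(13, 7): e=[42,8,-2] → ·
  covered (6 px):
    · · · · # # # ·
    · · · · · # # ·
    · · · · · · # ·
    · · · · · · · ·
    · · · · · · · ·
    · · · · · · · ·
    · · · · · · · ·
    · · · · · · · ·
T1:
  2·area = 58  (B↔C swapped to make it positive)
  edge (8, 8)→(9, 15): d=(1,7) right/bottom  bias=-1
  edge (9, 15)→(0, 10): d=(-9,-5) top-left  bias=+0
  edge (0, 10)→(8, 8): d=(8,-2) top-left  bias=+0
    (3,0)@(7, 1): e=[0,116,-58] → ·  [on edge]
    (2,4)@(5, 9): e=[22,34,2] → #
    (3,4)@(7, 9): e=[8,44,6] → #
    (4,4)@(9, 9): e=[-6,54,10] → ·
    (1,5)@(3, 11): e=[38,6,14] → #
    (4,5)@(9, 11): e=[-4,36,26] → ·
    (1,6)@(3, 13): e=[40,-12,30] → ·
    (2,6)@(5, 13): e=[26,-2,34] → ·
    (3,6)@(7, 13): e=[12,8,38] → #
    (4,6)@(9, 13): e=[-2,18,42] → ·
    (3,7)@(7, 15): e=[14,-10,54] → ·
    (4,7)@(9, 15): e=[0,0,58] → ·  [on edge]
  covered (6 px):
    · · · · · · · ·
    · · · · · · · ·
    · · · · · · · ·
    · · · · · · · ·
    · · # # · · · ·
    · # # # · · · ·
    · · · # · · · ·
    · · · · · · · ·
T2:
  2·area = 12  (B↔C swapped to make it positive)
  edge (8, 7)→(4, 14): d=(-4,7) right/bottom  bias=-1
  edge (4, 14)→(8, 4): d=(4,-10) top-left  bias=+0
  edge (8, 4)→(8, 7): d=(0,3) right/bottom  bias=-1
    (3,3)@(7, 7): e=[7,2,3] → #
    (4,3)@(9, 7): e=[-7,22,-3] → ·
    (3,4)@(7, 9): e=[-1,10,3] → ·
  covered (1 px):
    · · · · · · · ·
    · · · · · · · ·
    · · · · · · · ·
    · · · # · · · ·
    · · · · · · · ·
    · · · · · · · ·
    · · · · · · · ·
    · · · · · · · ·
T3:
  2·area = 64  (B↔C swapped to make it positive)
  edge (10, 12)→(2, 12): d=(-8,0) right/bottom  bias=-1
  edge (2, 12)→(0, 4): d=(-2,-8) top-left  bias=+0
  edge (0, 4)→(10, 12): d=(10,8) right/bottom  bias=-1
    (0,2)@(1, 5): e=[56,6,2] → #
    (1,2)@(3, 5): e=[56,22,-14] → ·
    (0,3)@(1, 7): e=[40,2,22] → #
    (1,3)@(3, 7): e=[40,18,6] → #
    (2,3)@(5, 7): e=[40,34,-10] → ·
    (0,4)@(1, 9): e=[24,-2,42] → ·
    (1,4)@(3, 9): e=[24,14,26] → #
    (2,4)@(5, 9): e=[24,30,10] → #
    (3,4)@(7, 9): e=[24,46,-6] → ·
    (1,5)@(3, 11): e=[8,10,46] → #
    (3,5)@(7, 11): e=[8,42,14] → #
    (4,5)@(9, 11): e=[8,58,-2] → ·
  covered (8 px):
    · · · · · · · ·
    · · · · · · · ·
    # · · · · · · ·
    # # · · · · · ·
    · # # · · · · ·
    · # # # · · · ·
    · · · · · · · ·
    · · · · · · · ·
T4:
  2·area = 10  (B↔C swapped to make it positive)
  edge (14, 2)→(16, 8): d=(2,6) right/bottom  bias=-1
  edge (16, 8)→(16, 13): d=(0,5) right/bottom  bias=-1
  edge (16, 13)→(14, 2): d=(-2,-11) top-left  bias=+0
    (7,2)@(15, 5): e=[0,5,5] → ·  [on edge]
    (7,3)@(15, 7): e=[4,5,1] → #
    (7,4)@(15, 9): e=[8,5,-3] → ·
  covered (1 px):
    · · · · · · · ·
    · · · · · · · ·
    · · · · · · · ·
    · · · · · · · #
    · · · · · · · ·
    · · · · · · · ·
    · · · · · · · ·
    · · · · · · · ·

Z-buffer (winner per pixel, '.' = empty):
  . . . . 0 0 0 .
  . . . . . 0 0 .
  3 . . . . . 0 .
  3 3 . 2 . . . 4
  . 3 3 1 . . . .
  . 3 3 3 . . . .
  . . . 1 . . . .
  . . . . . . . .

Answer: 3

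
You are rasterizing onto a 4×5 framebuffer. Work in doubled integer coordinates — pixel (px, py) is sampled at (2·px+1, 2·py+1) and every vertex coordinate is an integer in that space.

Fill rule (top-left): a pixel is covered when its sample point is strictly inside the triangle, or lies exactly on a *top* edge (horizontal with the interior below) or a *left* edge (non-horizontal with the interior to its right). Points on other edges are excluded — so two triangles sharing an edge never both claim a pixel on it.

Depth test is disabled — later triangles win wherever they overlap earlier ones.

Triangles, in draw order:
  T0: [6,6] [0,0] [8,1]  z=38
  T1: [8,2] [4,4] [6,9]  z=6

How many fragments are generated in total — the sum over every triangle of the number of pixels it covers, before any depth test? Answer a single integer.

T0:
  2·area = 42
  edge (6, 6)→(0, 0): d=(-6,-6) top-left  bias=+0
  edge (0, 0)→(8, 1): d=(8,1) right/bottom  bias=-1
  edge (8, 1)→(6, 6): d=(-2,5) right/bottom  bias=-1
    (0,0)@(1, 1): e=[0,7,35] → █  [on edge]
    (1,0)@(3, 1): e=[12,5,25] → █
    (2,0)@(5, 1): e=[24,3,15] → █
    (3,0)@(7, 1): e=[36,1,5] → █
    (0,1)@(1, 3): e=[-12,23,31] → ·
    (1,1)@(3, 3): e=[0,21,21] → █  [on edge]
    (1,2)@(3, 5): e=[-12,37,17] → ·
    (2,2)@(5, 5): e=[0,35,7] → █  [on edge]
    (3,2)@(7, 5): e=[12,33,-3] → ·
    (2,3)@(5, 7): e=[-12,51,3] → ·
    (3,3)@(7, 7): e=[0,49,-7] → ·  [on edge]
  covered (8 px):
    █ █ █ █
    · █ █ █
    · · █ ·
    · · · ·
    · · · ·
T1:
  2·area = 24  (B↔C swapped to make it positive)
  edge (8, 2)→(6, 9): d=(-2,7) right/bottom  bias=-1
  edge (6, 9)→(4, 4): d=(-2,-5) top-left  bias=+0
  edge (4, 4)→(8, 2): d=(4,-2) top-left  bias=+0
    (3,1)@(7, 3): e=[5,17,2] → █
    (2,2)@(5, 5): e=[15,3,6] → █
    (2,3)@(5, 7): e=[11,-1,14] → ·
    (3,3)@(7, 7): e=[-3,9,18] → ·
  covered (3 px):
    · · · ·
    · · · █
    · · █ █
    · · · ·
    · · · ·

Final: 11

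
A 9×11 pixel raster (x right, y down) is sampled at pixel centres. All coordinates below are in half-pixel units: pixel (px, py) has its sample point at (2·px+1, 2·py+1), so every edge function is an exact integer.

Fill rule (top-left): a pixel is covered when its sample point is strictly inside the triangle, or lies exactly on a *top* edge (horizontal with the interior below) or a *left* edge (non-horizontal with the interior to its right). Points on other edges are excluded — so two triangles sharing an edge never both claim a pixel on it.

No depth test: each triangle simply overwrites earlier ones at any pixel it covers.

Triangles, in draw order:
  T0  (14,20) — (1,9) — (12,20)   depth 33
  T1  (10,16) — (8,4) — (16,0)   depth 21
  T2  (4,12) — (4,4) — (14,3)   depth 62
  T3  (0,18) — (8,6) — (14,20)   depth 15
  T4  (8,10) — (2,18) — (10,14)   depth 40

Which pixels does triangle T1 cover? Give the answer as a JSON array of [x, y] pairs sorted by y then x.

T0:
  2·area = 22  (B↔C swapped to make it positive)
  edge (14, 20)→(12, 20): d=(-2,0) right/bottom  bias=-1
  edge (12, 20)→(1, 9): d=(-11,-11) top-left  bias=+0
  edge (1, 9)→(14, 20): d=(13,11) right/bottom  bias=-1
    (0,4)@(1, 9): e=[22,0,0] → .  [on edge]
    (1,5)@(3, 11): e=[18,0,4] → X  [on edge]
    (2,5)@(5, 11): e=[18,22,-18] → .
    (1,6)@(3, 13): e=[14,-22,30] → .
    (2,6)@(5, 13): e=[14,0,8] → X  [on edge]
    (3,6)@(7, 13): e=[14,22,-14] → .
    (2,7)@(5, 15): e=[10,-22,34] → .
    (3,7)@(7, 15): e=[10,0,12] → X  [on edge]
    (4,7)@(9, 15): e=[10,22,-10] → .
    (3,8)@(7, 17): e=[6,-22,38] → .
    (4,8)@(9, 17): e=[6,0,16] → X  [on edge]
    (5,8)@(11, 17): e=[6,22,-6] → .
    (5,9)@(11, 19): e=[2,0,20] → X  [on edge]
    (6,10)@(13, 21): e=[-2,0,24] → .  [on edge]
  covered (5 px):
    . . . . . . . . .
    . . . . . . . . .
    . . . . . . . . .
    . . . . . . . . .
    . . . . . . . . .
    . X . . . . . . .
    . . X . . . . . .
    . . . X . . . . .
    . . . . X . . . .
    . . . . . X . . .
    . . . . . . . . .
T1:
  2·area = 104
  edge (10, 16)→(8, 4): d=(-2,-12) top-left  bias=+0
  edge (8, 4)→(16, 0): d=(8,-4) top-left  bias=+0
  edge (16, 0)→(10, 16): d=(-6,16) right/bottom  bias=-1
    (7,0)@(15, 1): e=[90,4,10] → X
    (8,0)@(17, 1): e=[114,12,-22] → .
    (5,1)@(11, 3): e=[38,4,62] → X
    (6,1)@(13, 3): e=[62,12,30] → X
    (7,1)@(15, 3): e=[86,20,-2] → .
    (4,2)@(9, 5): e=[10,12,82] → X
    (7,2)@(15, 5): e=[82,36,-14] → .
    (4,3)@(9, 7): e=[6,28,70] → X
    (7,3)@(15, 7): e=[78,52,-26] → .
    (4,4)@(9, 9): e=[2,44,58] → X
    (6,4)@(13, 9): e=[50,60,-6] → .
    (4,5)@(9, 11): e=[-2,60,46] → .
  covered (13 px):
    . . . . . . . X .
    . . . . . X X . .
    . . . . X X X . .
    . . . . X X X . .
    . . . . X X . . .
    . . . . . X . . .
    . . . . . X . . .
    . . . . . . . . .
    . . . . . . . . .
    . . . . . . . . .
    . . . . . . . . .
T2:
  2·area = 80
  edge (4, 12)→(4, 4): d=(0,-8) top-left  bias=+0
  edge (4, 4)→(14, 3): d=(10,-1) top-left  bias=+0
  edge (14, 3)→(4, 12): d=(-10,9) right/bottom  bias=-1
    (2,2)@(5, 5): e=[8,11,61] → X
    (3,2)@(7, 5): e=[24,13,43] → X
    (4,2)@(9, 5): e=[40,15,25] → X
    (5,2)@(11, 5): e=[56,17,7] → X
    (6,2)@(13, 5): e=[72,19,-11] → .
    (2,3)@(5, 7): e=[8,31,41] → X
    (5,3)@(11, 7): e=[56,37,-13] → .
    (2,4)@(5, 9): e=[8,51,21] → X
    (4,4)@(9, 9): e=[40,55,-15] → .
    (2,5)@(5, 11): e=[8,71,1] → X
    (3,5)@(7, 11): e=[24,73,-17] → .
    (2,6)@(5, 13): e=[8,91,-19] → .
  covered (10 px):
    . . . . . . . . .
    . . . . . . . . .
    . . X X X X . . .
    . . X X X . . . .
    . . X X . . . . .
    . . X . . . . . .
    . . . . . . . . .
    . . . . . . . . .
    . . . . . . . . .
    . . . . . . . . .
    . . . . . . . . .
T3:
  2·area = 184
  edge (0, 18)→(8, 6): d=(8,-12) top-left  bias=+0
  edge (8, 6)→(14, 20): d=(6,14) right/bottom  bias=-1
  edge (14, 20)→(0, 18): d=(-14,-2) top-left  bias=+0
    (3,4)@(7, 9): e=[12,32,140] → X
    (4,4)@(9, 9): e=[36,4,144] → X
    (5,4)@(11, 9): e=[60,-24,148] → .
    (2,5)@(5, 11): e=[4,72,108] → X
    (5,5)@(11, 11): e=[76,-12,120] → .
    (2,6)@(5, 13): e=[20,84,80] → X
    (5,6)@(11, 13): e=[92,0,92] → .  [on edge]
    (1,7)@(3, 15): e=[12,124,48] → X
    (5,7)@(11, 15): e=[108,12,64] → X
    (6,7)@(13, 15): e=[132,-16,68] → .
    (0,8)@(1, 17): e=[4,164,16] → X
    (6,8)@(13, 17): e=[148,-4,40] → .
    (3,9)@(7, 19): e=[92,92,0] → X  [on edge]
  covered (23 px):
    . . . . . . . . .
    . . . . . . . . .
    . . . . . . . . .
    . . . . . . . . .
    . . . X X . . . .
    . . X X X . . . .
    . . X X X . . . .
    . X X X X X . . .
    X X X X X X . . .
    . . . X X X X . .
    . . . . . . . . .
T4:
  2·area = 40  (B↔C swapped to make it positive)
  edge (8, 10)→(10, 14): d=(2,4) right/bottom  bias=-1
  edge (10, 14)→(2, 18): d=(-8,4) right/bottom  bias=-1
  edge (2, 18)→(8, 10): d=(6,-8) top-left  bias=+0
    (3,6)@(7, 13): e=[10,20,10] → X
    (4,6)@(9, 13): e=[2,12,26] → X
    (5,6)@(11, 13): e=[-6,4,42] → .
    (2,7)@(5, 15): e=[22,12,6] → X
    (4,7)@(9, 15): e=[6,-4,38] → .
    (1,8)@(3, 17): e=[34,4,2] → X
    (2,8)@(5, 17): e=[26,-4,18] → .
    (3,8)@(7, 17): e=[18,-12,34] → .
    (1,9)@(3, 19): e=[38,-12,14] → .
  covered (5 px):
    . . . . . . . . .
    . . . . . . . . .
    . . . . . . . . .
    . . . . . . . . .
    . . . . . . . . .
    . . . . . . . . .
    . . . X X . . . .
    . . X X . . . . .
    . X . . . . . . .
    . . . . . . . . .
    . . . . . . . . .

Final: [[7,0],[5,1],[6,1],[4,2],[5,2],[6,2],[4,3],[5,3],[6,3],[4,4],[5,4],[5,5],[5,6]]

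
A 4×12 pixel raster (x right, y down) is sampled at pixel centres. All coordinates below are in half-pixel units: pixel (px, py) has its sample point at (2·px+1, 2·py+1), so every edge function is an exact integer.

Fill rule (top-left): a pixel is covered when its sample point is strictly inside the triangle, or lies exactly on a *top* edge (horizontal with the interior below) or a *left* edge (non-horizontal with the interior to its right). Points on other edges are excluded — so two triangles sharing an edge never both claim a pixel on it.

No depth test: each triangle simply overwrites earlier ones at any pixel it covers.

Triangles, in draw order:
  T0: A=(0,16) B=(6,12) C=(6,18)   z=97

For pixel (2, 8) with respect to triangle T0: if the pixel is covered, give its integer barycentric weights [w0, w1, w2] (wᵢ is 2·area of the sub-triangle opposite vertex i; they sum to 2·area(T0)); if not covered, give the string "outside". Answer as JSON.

T0:
  2·area = 36
  edge (0, 16)→(6, 12): d=(6,-4) top-left  bias=+0
  edge (6, 12)→(6, 18): d=(0,6) right/bottom  bias=-1
  edge (6, 18)→(0, 16): d=(-6,-2) top-left  bias=+0
    (2,6)@(5, 13): e=[2,6,28] → X
    (3,6)@(7, 13): e=[10,-6,32] → .
    (1,7)@(3, 15): e=[6,18,12] → X
    (3,7)@(7, 15): e=[22,-6,20] → .
    (1,8)@(3, 17): e=[18,18,0] → X  [on edge]
    (3,8)@(7, 17): e=[34,-6,8] → .
    (1,9)@(3, 19): e=[30,18,-12] → .
    (2,9)@(5, 19): e=[38,6,-8] → .
  covered (5 px):
    . . . .
    . . . .
    . . . .
    . . . .
    . . . .
    . . . .
    . . X .
    . X X .
    . X X .
    . . . .
    . . . .
    . . . .

Final: [6,4,26]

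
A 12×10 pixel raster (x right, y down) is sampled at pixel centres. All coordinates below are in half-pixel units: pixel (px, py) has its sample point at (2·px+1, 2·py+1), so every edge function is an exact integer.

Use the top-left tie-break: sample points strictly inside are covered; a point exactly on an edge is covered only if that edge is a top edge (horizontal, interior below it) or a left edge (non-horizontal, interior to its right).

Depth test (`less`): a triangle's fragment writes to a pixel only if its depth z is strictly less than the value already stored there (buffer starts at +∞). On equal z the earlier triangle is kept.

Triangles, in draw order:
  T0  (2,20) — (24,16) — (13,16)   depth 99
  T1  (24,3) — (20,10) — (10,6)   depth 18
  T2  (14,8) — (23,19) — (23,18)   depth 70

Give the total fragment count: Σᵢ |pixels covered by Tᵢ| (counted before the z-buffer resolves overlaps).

T0:
  2·area = 44  (B↔C swapped to make it positive)
  edge (2, 20)→(13, 16): d=(11,-4) top-left  bias=+0
  edge (13, 16)→(24, 16): d=(11,0) top-left  bias=+0
  edge (24, 16)→(2, 20): d=(-22,4) right/bottom  bias=-1
    (5,8)@(11, 17): e=[3,11,30] → X
    (6,8)@(13, 17): e=[11,11,22] → X
    (7,8)@(15, 17): e=[19,11,14] → X
    (8,8)@(17, 17): e=[27,11,6] → X
    (9,8)@(19, 17): e=[35,11,-2] → .
    (2,9)@(5, 19): e=[1,33,10] → X
    (3,9)@(7, 19): e=[9,33,2] → X
    (4,9)@(9, 19): e=[17,33,-6] → .
    (5,9)@(11, 19): e=[25,33,-14] → .
    (6,9)@(13, 19): e=[33,33,-22] → .
    (7,9)@(15, 19): e=[41,33,-30] → .
    (8,9)@(17, 19): e=[49,33,-38] → .
  covered (6 px):
    . . . . . . . . . . . .
    . . . . . . . . . . . .
    . . . . . . . . . . . .
    . . . . . . . . . . . .
    . . . . . . . . . . . .
    . . . . . . . . . . . .
    . . . . . . . . . . . .
    . . . . . . . . . . . .
    . . . . . X X X X . . .
    . . X X . . . . . . . .
T1:
  2·area = 86
  edge (24, 3)→(20, 10): d=(-4,7) right/bottom  bias=-1
  edge (20, 10)→(10, 6): d=(-10,-4) top-left  bias=+0
  edge (10, 6)→(24, 3): d=(14,-3) top-left  bias=+0
    (7,2)@(15, 5): e=[55,30,1] → X
    (8,2)@(17, 5): e=[41,38,7] → X
    (9,2)@(19, 5): e=[27,46,13] → X
    (10,2)@(21, 5): e=[13,54,19] → X
    (11,2)@(23, 5): e=[-1,62,25] → .
    (6,3)@(13, 7): e=[61,2,23] → X
    (11,3)@(23, 7): e=[-9,42,53] → .
    (6,4)@(13, 9): e=[53,-18,51] → .
    (7,4)@(15, 9): e=[39,-10,57] → .
    (8,4)@(17, 9): e=[25,-2,63] → .
    (9,4)@(19, 9): e=[11,6,69] → X
    (10,4)@(21, 9): e=[-3,14,75] → .
  covered (10 px):
    . . . . . . . . . . . .
    . . . . . . . . . . . .
    . . . . . . . X X X X .
    . . . . . . X X X X X .
    . . . . . . . . . X . .
    . . . . . . . . . . . .
    . . . . . . . . . . . .
    . . . . . . . . . . . .
    . . . . . . . . . . . .
    . . . . . . . . . . . .
T2:
  2·area = 9  (B↔C swapped to make it positive)
  edge (14, 8)→(23, 18): d=(9,10) right/bottom  bias=-1
  edge (23, 18)→(23, 19): d=(0,1) right/bottom  bias=-1
  edge (23, 19)→(14, 8): d=(-9,-11) top-left  bias=+0
    (11,0)@(23, 1): e=[-153,0,162] → .  [on edge]
    (11,1)@(23, 3): e=[-135,0,144] → .  [on edge]
    (11,2)@(23, 5): e=[-117,0,126] → .  [on edge]
    (11,3)@(23, 7): e=[-99,0,108] → .  [on edge]
    (11,4)@(23, 9): e=[-81,0,90] → .  [on edge]
    (11,5)@(23, 11): e=[-63,0,72] → .  [on edge]
    (11,6)@(23, 13): e=[-45,0,54] → .  [on edge]
    (11,7)@(23, 15): e=[-27,0,36] → .  [on edge]
    (11,8)@(23, 17): e=[-9,0,18] → .  [on edge]
    (11,9)@(23, 19): e=[9,0,0] → .  [on edge]
  covered (0 px):
    . . . . . . . . . . . .
    . . . . . . . . . . . .
    . . . . . . . . . . . .
    . . . . . . . . . . . .
    . . . . . . . . . . . .
    . . . . . . . . . . . .
    . . . . . . . . . . . .
    . . . . . . . . . . . .
    . . . . . . . . . . . .
    . . . . . . . . . . . .

Answer: 16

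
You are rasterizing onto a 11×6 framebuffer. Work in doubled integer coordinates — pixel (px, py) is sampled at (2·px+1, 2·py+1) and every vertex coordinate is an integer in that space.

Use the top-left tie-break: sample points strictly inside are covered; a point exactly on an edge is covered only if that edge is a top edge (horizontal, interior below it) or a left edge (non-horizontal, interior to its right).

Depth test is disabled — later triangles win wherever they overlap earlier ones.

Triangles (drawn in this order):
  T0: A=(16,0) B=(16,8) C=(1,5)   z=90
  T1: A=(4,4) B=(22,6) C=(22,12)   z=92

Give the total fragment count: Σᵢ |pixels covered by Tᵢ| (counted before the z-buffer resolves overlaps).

T0:
  2·area = 120
  edge (16, 0)→(16, 8): d=(0,8) right/bottom  bias=-1
  edge (16, 8)→(1, 5): d=(-15,-3) top-left  bias=+0
  edge (1, 5)→(16, 0): d=(15,-5) top-left  bias=+0
    (6,0)@(13, 1): e=[24,96,0] → X  [on edge]
    (7,0)@(15, 1): e=[8,102,10] → X
    (8,0)@(17, 1): e=[-8,108,20] → .
    (3,1)@(7, 3): e=[72,48,0] → X  [on edge]
    (4,1)@(9, 3): e=[56,54,10] → X
    (5,1)@(11, 3): e=[40,60,20] → X
    (8,1)@(17, 3): e=[-8,78,50] → .
    (0,2)@(1, 5): e=[120,0,0] → X  [on edge]
    (1,2)@(3, 5): e=[104,6,10] → X
    (2,2)@(5, 5): e=[88,12,20] → X
    (8,2)@(17, 5): e=[-8,48,80] → .
    (0,3)@(1, 7): e=[120,-30,30] → .
    (5,3)@(11, 7): e=[40,0,80] → X  [on edge]
    (10,4)@(21, 9): e=[-40,0,160] → .  [on edge]
  covered (18 px):
    . . . . . . X X . . .
    . . . X X X X X . . .
    X X X X X X X X . . .
    . . . . . X X X . . .
    . . . . . . . . . . .
    . . . . . . . . . . .
T1:
  2·area = 108
  edge (4, 4)→(22, 6): d=(18,2) right/bottom  bias=-1
  edge (22, 6)→(22, 12): d=(0,6) right/bottom  bias=-1
  edge (22, 12)→(4, 4): d=(-18,-8) top-left  bias=+0
    (3,2)@(7, 5): e=[12,90,6] → X
    (4,2)@(9, 5): e=[8,78,22] → X
    (5,2)@(11, 5): e=[4,66,38] → X
    (6,2)@(13, 5): e=[0,54,54] → .  [on edge]
    (3,3)@(7, 7): e=[48,90,-30] → .
    (4,3)@(9, 7): e=[44,78,-14] → .
    (5,3)@(11, 7): e=[40,66,2] → X
    (6,3)@(13, 7): e=[36,54,18] → X
    (7,3)@(15, 7): e=[32,42,34] → X
    (8,3)@(17, 7): e=[28,30,50] → X
    (9,3)@(19, 7): e=[24,18,66] → X
    (10,3)@(21, 7): e=[20,6,82] → X
  covered (13 px):
    . . . . . . . . . . .
    . . . . . . . . . . .
    . . . X X X . . . . .
    . . . . . X X X X X X
    . . . . . . . . X X X
    . . . . . . . . . . X

Result: 31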